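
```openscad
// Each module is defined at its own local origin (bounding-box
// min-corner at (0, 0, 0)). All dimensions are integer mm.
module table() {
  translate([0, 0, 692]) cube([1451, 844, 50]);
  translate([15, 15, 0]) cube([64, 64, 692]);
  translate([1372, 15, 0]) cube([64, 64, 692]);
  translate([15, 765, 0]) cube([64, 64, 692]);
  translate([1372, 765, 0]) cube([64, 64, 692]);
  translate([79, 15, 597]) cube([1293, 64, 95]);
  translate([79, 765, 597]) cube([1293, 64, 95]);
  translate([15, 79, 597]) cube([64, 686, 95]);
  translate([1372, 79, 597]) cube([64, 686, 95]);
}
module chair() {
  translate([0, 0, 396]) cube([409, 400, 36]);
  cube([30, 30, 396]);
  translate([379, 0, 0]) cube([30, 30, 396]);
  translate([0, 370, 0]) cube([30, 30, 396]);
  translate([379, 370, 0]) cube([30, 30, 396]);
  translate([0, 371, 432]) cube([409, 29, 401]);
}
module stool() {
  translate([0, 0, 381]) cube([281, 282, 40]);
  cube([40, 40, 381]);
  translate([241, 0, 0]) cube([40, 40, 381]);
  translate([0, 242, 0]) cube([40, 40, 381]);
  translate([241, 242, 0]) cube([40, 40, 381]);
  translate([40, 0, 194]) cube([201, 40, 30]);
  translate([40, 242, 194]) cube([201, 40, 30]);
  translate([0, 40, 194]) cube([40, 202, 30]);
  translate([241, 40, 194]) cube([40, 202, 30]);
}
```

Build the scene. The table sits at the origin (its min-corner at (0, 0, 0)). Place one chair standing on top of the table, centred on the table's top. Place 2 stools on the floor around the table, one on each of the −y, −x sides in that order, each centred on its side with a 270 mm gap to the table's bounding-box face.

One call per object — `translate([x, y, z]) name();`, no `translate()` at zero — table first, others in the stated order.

table();
translate([521, 222, 742]) chair();
translate([585, -552, 0]) stool();
translate([-551, 281, 0]) stool();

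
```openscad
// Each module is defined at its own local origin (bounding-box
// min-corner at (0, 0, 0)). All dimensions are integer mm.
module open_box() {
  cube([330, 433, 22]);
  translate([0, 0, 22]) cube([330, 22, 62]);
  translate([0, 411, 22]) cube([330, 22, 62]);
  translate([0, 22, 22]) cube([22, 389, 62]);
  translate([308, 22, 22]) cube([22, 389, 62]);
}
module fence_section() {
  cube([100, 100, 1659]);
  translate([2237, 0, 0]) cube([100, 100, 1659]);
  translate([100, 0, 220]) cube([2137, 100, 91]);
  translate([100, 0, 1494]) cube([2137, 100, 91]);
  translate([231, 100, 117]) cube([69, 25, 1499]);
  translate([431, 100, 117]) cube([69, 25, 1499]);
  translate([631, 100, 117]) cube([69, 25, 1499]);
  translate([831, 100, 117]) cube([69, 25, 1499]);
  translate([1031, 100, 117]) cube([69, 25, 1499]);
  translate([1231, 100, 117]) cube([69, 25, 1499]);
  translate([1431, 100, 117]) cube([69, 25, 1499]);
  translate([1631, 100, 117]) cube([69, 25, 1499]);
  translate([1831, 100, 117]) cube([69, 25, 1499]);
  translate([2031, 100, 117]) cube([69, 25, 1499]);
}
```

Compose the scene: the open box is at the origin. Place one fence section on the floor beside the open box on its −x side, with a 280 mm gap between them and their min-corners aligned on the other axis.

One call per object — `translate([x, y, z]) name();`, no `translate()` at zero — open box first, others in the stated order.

open_box();
translate([-2617, 0, 0]) fence_section();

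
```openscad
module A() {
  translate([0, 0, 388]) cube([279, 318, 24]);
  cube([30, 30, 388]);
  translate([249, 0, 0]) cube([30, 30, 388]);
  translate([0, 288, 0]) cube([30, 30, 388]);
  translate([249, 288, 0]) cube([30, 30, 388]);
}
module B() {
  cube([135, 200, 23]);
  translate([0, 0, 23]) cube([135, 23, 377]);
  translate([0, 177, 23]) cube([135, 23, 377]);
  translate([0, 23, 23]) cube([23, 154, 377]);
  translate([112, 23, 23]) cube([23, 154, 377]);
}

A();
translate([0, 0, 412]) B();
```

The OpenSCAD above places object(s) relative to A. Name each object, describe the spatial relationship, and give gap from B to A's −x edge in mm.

The open box's min-x is at 0; the stool's min-x is 0; gap = 0 mm.

A is a stool. B is an open box. The open box is on top of the stool. The gap from the open box to the stool's −x edge is 0 mm.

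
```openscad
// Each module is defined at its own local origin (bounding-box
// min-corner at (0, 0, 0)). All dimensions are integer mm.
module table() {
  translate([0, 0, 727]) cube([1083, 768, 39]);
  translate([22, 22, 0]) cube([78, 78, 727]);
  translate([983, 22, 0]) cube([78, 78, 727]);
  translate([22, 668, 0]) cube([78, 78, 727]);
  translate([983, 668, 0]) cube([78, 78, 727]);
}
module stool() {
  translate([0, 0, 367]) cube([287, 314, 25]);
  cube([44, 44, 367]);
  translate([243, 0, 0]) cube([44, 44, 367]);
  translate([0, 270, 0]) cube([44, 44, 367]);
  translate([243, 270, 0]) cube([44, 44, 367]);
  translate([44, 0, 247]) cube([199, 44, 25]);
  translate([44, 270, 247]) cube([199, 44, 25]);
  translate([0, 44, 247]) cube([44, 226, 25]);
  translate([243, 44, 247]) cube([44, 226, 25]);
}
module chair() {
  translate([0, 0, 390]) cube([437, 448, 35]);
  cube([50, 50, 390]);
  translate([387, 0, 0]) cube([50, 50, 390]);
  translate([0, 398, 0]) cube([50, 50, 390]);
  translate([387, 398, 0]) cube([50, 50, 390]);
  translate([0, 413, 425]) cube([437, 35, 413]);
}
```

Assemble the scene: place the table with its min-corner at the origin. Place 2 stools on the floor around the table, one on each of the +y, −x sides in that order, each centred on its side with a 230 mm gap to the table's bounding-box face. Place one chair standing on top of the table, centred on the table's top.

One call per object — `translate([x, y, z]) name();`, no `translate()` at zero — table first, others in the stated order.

table();
translate([398, 998, 0]) stool();
translate([-517, 227, 0]) stool();
translate([323, 160, 766]) chair();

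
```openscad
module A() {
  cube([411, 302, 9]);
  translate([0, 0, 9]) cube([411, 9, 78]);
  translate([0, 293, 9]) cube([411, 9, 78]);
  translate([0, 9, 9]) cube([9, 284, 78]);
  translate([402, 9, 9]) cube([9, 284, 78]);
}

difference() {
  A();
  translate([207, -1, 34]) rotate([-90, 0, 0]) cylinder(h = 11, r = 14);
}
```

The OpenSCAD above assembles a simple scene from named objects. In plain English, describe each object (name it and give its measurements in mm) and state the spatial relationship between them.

A is an open-topped rectangular box: outside dimensions 411×302×87 mm, with a uniform wall and base thickness of 9 mm. The base is a full 411×302 slab on the floor; four walls sit on top of the base. The front and back walls (the −y and +y sides) span the full width; the two side walls fit between them.

The open box has a circular hole of radius 14 mm through its front wall, centred at (x = 207, z = 34).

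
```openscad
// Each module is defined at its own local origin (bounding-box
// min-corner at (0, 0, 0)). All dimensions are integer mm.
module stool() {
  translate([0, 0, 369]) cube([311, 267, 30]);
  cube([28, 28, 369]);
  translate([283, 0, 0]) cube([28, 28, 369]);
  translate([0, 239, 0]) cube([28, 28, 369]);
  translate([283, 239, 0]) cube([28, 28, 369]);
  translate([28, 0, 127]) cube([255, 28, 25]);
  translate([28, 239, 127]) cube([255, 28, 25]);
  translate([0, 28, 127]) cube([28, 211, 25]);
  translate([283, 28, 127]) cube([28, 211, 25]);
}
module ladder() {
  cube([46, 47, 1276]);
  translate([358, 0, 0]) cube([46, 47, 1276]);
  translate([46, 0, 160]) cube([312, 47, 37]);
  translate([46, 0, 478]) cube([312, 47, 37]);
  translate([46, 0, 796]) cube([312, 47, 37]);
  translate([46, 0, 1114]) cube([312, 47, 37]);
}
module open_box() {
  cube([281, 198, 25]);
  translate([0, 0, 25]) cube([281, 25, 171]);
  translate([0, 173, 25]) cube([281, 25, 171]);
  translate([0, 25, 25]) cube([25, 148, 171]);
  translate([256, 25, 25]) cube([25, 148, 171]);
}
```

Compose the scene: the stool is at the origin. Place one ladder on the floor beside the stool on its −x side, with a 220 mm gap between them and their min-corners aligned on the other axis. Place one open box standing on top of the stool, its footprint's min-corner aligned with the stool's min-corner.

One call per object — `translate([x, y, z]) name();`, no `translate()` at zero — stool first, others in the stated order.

stool();
translate([-624, 0, 0]) ladder();
translate([0, 0, 399]) open_box();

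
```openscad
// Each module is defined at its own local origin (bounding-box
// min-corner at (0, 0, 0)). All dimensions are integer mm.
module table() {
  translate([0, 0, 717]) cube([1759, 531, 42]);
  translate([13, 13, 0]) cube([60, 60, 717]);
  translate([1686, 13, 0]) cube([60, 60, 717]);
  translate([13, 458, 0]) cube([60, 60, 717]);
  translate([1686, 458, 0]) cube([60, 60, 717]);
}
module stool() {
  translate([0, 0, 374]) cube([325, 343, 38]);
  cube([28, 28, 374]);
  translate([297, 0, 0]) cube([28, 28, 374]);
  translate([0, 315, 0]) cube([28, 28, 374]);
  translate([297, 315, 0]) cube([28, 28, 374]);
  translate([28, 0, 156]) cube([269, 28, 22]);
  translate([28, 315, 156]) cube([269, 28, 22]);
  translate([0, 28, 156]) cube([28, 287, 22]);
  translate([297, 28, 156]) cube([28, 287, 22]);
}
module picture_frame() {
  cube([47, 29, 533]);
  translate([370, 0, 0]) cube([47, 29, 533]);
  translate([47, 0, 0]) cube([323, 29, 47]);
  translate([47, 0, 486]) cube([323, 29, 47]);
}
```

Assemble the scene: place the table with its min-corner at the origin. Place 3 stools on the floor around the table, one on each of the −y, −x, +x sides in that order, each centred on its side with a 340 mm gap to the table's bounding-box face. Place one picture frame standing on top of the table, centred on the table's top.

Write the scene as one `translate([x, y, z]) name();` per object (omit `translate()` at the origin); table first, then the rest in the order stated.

table();
translate([717, -683, 0]) stool();
translate([-665, 94, 0]) stool();
translate([2099, 94, 0]) stool();
translate([671, 251, 759]) picture_frame();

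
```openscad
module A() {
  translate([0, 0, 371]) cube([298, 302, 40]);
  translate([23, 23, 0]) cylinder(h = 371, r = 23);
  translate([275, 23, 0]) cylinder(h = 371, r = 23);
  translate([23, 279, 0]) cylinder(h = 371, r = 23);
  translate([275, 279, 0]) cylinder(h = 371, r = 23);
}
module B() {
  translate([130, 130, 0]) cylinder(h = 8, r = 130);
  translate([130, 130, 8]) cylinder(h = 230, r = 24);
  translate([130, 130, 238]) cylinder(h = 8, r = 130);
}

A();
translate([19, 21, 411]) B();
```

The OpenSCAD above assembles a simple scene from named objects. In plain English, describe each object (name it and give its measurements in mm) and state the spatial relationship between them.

A is a four-legged stool. The seat is 298×302 mm, 40 mm thick, top at z = 411 mm. It stands on four round legs, each 46 mm in diameter, from z = 0 to the seat underside, each leg's axis is inset half a diameter from the nearest pair of seat edges (so the leg's bounding box is flush with the corner).

B is a spool: two coaxial disc flanges of radius 130 mm and thickness 8 mm, joined by a core cylinder of radius 24 mm and height 230 mm. The lower flange rests on z = 0 and the three cylinders share a vertical axis.

The spool is on top of the stool, centred.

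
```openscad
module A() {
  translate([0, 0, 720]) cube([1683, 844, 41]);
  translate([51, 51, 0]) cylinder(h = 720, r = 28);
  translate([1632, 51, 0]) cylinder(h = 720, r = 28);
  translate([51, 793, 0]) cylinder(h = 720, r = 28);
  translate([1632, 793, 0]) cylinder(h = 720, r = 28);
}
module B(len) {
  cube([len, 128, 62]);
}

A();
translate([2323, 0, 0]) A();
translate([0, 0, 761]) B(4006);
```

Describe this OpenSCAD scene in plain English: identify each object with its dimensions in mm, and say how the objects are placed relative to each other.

A is a table with a 1683×844 mm rectangular top, 41 mm thick, top surface at z = 761 mm, supported by four round legs of 56 mm diameter, each leg's bounding box inset 23 mm from the nearest pair of top edges, running from the floor.

B is a rectangular beam 4006 mm long (x), 128 mm deep (y), 62 mm thick (z).

The beam spans the tops of two tables placed 640 mm apart, resting at z = 761 mm.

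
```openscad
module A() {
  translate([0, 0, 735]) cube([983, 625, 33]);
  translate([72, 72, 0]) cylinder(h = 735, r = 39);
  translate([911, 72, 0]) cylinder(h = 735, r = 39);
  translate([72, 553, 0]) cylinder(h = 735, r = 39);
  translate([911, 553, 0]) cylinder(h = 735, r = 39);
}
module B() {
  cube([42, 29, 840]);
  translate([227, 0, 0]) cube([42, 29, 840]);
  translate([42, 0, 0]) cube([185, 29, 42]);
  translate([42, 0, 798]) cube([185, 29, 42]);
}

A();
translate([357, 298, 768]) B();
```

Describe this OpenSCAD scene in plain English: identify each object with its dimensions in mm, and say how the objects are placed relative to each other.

A is a table with a 983×625 mm rectangular top, 33 mm thick, top surface at z = 768 mm, supported by four round legs of 78 mm diameter, each leg's bounding box inset 33 mm from the nearest pair of top edges, running from the floor.

B is a picture frame with a 185×756 mm rectangular opening (x by z) and a uniform 42 mm border on every side. Frame depth is 29 mm along y. It is built from two vertical stiles running the full outside height and two horizontal rails spanning the gap between the stiles.

The picture frame is on top of the table, centred.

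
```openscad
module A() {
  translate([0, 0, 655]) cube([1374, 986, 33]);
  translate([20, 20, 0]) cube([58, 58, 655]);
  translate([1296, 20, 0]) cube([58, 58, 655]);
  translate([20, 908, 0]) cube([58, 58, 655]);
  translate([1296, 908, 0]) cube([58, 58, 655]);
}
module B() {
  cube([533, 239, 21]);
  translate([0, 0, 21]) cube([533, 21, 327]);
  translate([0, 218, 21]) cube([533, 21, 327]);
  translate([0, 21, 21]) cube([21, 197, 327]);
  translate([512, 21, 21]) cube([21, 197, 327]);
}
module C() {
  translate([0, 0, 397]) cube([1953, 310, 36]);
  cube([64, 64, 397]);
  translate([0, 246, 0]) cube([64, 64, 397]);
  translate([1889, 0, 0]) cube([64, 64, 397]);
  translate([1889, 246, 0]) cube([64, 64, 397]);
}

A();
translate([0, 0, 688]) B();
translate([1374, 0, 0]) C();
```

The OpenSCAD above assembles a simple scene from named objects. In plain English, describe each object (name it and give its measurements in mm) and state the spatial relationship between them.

A is a table with a 1374×986 mm rectangular top, 33 mm thick, top surface at z = 688 mm, supported by four 58×58 mm square legs, each inset 20 mm from the nearest pair of top edges, running from the floor.

B is an open-topped rectangular box: outside dimensions 533×239×348 mm, with a uniform wall and base thickness of 21 mm. The base is a full 533×239 slab on the floor; four walls sit on top of the base. The front and back walls (the −y and +y sides) span the full width; the two side walls fit between them.

C is a long wooden bench with a 1953 mm (x) × 310 mm (y) seat, 36 mm thick, its top surface 433 mm above the floor. Four 64 mm square legs at the seat corners, flush with the edges, run from z = 0 to the seat underside.

The open box is on top of the table. The bench is against the table's +x side, with their −y faces flush.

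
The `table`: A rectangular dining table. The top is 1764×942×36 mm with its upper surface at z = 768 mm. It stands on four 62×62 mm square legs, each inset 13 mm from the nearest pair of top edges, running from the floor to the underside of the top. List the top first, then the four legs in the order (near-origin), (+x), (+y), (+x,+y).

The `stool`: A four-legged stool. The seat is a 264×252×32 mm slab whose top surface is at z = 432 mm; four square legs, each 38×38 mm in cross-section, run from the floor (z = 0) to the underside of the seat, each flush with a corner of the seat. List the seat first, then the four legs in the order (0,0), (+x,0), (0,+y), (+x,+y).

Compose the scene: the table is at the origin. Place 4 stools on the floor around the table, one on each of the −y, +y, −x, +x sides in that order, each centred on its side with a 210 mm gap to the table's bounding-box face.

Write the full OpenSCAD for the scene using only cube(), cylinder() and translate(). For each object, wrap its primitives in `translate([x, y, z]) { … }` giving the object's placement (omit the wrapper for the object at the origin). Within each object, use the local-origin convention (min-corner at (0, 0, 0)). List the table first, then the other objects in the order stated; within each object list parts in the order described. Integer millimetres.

translate([0, 0, 732]) cube([1764, 942, 36]);
translate([13, 13, 0]) cube([62, 62, 732]);
translate([1689, 13, 0]) cube([62, 62, 732]);
translate([13, 867, 0]) cube([62, 62, 732]);
translate([1689, 867, 0]) cube([62, 62, 732]);
translate([750, -462, 0]) {
  translate([0, 0, 400]) cube([264, 252, 32]);
  cube([38, 38, 400]);
  translate([226, 0, 0]) cube([38, 38, 400]);
  translate([0, 214, 0]) cube([38, 38, 400]);
  translate([226, 214, 0]) cube([38, 38, 400]);
}
translate([750, 1152, 0]) {
  translate([0, 0, 400]) cube([264, 252, 32]);
  cube([38, 38, 400]);
  translate([226, 0, 0]) cube([38, 38, 400]);
  translate([0, 214, 0]) cube([38, 38, 400]);
  translate([226, 214, 0]) cube([38, 38, 400]);
}
translate([-474, 345, 0]) {
  translate([0, 0, 400]) cube([264, 252, 32]);
  cube([38, 38, 400]);
  translate([226, 0, 0]) cube([38, 38, 400]);
  translate([0, 214, 0]) cube([38, 38, 400]);
  translate([226, 214, 0]) cube([38, 38, 400]);
}
translate([1974, 345, 0]) {
  translate([0, 0, 400]) cube([264, 252, 32]);
  cube([38, 38, 400]);
  translate([226, 0, 0]) cube([38, 38, 400]);
  translate([0, 214, 0]) cube([38, 38, 400]);
  translate([226, 214, 0]) cube([38, 38, 400]);
}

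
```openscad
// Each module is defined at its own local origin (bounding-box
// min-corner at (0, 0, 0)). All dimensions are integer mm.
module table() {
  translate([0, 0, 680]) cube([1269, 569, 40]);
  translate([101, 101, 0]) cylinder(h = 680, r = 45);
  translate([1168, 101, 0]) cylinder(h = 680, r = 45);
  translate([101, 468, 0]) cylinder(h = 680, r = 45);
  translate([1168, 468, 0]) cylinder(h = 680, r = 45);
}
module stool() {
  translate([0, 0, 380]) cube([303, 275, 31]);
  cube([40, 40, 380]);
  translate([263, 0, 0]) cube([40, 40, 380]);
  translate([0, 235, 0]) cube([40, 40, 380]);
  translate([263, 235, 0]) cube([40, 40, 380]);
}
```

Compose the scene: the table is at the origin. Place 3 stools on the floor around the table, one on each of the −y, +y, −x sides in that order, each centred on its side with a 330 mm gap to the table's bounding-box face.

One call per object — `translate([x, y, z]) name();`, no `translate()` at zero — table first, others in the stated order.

table();
translate([483, -605, 0]) stool();
translate([483, 899, 0]) stool();
translate([-633, 147, 0]) stool();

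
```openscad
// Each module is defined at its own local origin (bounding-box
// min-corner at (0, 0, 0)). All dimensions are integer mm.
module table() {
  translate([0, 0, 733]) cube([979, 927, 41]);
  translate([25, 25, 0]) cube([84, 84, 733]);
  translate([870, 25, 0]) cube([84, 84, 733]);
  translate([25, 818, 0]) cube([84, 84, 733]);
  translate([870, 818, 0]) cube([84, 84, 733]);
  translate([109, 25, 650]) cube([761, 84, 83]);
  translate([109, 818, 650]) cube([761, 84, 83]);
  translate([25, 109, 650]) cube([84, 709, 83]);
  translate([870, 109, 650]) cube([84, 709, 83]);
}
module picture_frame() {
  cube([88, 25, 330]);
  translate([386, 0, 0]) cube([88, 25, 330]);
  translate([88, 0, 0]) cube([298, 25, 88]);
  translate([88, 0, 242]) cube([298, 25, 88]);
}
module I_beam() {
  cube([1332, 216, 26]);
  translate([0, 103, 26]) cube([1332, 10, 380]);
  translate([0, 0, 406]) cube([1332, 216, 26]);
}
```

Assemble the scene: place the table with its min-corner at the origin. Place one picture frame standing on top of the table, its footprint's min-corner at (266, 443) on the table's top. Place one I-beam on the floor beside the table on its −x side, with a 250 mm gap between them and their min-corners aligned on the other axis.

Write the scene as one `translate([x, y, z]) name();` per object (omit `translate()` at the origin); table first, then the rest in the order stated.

table();
translate([266, 443, 774]) picture_frame();
translate([-1582, 0, 0]) I_beam();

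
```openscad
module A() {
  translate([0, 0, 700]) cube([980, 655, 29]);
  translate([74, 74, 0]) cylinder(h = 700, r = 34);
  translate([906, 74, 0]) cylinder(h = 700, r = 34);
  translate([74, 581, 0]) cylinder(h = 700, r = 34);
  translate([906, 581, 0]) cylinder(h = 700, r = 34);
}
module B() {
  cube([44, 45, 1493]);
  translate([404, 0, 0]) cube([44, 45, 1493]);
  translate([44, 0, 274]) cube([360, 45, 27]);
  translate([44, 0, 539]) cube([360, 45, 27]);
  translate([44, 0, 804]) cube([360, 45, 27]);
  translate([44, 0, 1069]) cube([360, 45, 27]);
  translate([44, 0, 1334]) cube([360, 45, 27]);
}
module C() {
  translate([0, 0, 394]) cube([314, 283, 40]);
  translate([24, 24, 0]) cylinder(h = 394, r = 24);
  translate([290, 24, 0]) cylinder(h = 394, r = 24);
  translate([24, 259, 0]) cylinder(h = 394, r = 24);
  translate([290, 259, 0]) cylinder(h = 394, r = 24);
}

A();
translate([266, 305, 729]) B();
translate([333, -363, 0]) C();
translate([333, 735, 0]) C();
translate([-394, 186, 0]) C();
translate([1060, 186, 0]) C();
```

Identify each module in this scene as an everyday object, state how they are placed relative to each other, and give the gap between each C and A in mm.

A is a table. B is a ladder. C is a stool. The ladder is on top of the table, centred. Four stools sit around the table at the −y, +y, −x, +x sides. The gap between each stool and the table is 80 mm.

Each stool's nearest face is 80 mm from the table's bounding box.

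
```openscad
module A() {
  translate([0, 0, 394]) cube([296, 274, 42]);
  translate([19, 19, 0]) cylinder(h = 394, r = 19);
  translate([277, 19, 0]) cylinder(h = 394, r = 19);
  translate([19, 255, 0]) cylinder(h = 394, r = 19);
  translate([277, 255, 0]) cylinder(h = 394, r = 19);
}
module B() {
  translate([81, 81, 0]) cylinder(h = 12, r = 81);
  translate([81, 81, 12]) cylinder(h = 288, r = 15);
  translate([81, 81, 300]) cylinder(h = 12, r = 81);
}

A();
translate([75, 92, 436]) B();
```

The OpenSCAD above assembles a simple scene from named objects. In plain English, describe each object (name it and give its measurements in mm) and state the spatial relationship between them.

A is a simple wooden stool: a rectangular seat 296 mm (x) by 274 mm (y), 42 mm thick, top face at z = 436 mm, on four round legs, each 38 mm in diameter. The legs rest on z = 0, each leg's axis is inset half a diameter from the nearest pair of seat edges (so the leg's bounding box is flush with the corner).

B is a spool: two coaxial disc flanges of radius 81 mm and thickness 12 mm, joined by a core cylinder of radius 15 mm and height 288 mm. The lower flange rests on z = 0 and the three cylinders share a vertical axis.

The spool is on top of the stool.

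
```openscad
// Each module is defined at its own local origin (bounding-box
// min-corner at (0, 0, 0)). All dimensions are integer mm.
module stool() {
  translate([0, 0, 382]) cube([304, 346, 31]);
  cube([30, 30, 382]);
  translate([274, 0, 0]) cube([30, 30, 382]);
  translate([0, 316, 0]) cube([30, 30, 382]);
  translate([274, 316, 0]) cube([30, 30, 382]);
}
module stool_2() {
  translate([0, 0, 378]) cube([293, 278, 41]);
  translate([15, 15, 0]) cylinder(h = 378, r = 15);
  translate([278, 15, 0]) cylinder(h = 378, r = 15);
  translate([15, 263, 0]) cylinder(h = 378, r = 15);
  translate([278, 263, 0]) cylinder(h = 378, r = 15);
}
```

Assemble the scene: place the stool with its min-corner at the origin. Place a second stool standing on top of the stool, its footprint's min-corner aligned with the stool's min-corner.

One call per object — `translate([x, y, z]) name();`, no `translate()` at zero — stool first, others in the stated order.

stool();
translate([0, 0, 413]) stool_2();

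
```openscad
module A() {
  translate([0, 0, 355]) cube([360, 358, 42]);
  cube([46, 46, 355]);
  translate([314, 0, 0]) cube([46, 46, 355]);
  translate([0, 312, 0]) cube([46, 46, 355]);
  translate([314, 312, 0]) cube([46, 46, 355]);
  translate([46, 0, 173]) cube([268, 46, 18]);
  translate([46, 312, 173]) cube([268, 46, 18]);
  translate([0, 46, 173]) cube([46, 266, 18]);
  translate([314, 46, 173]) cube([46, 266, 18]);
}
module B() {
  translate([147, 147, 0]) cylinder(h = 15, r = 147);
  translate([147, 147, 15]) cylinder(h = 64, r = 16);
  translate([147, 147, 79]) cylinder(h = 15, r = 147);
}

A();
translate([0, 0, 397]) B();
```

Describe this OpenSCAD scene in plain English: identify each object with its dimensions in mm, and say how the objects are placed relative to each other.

A is a four-legged stool. The seat is a 360×358×42 mm slab whose top surface is at z = 397 mm; four square legs, each 46×46 mm in cross-section, run from the floor (z = 0) to the underside of the seat, each flush with a corner of the seat. Four stretchers, 46 mm wide and 18 mm tall, connect adjacent legs with their undersides at z = 173 mm, each running between the inner faces of the legs it joins and aligned with the legs' outer faces on the other axis.

B is a spool: two coaxial disc flanges of radius 147 mm and thickness 15 mm, joined by a core cylinder of radius 16 mm and height 64 mm. The lower flange rests on z = 0 and the three cylinders share a vertical axis.

The spool is on top of the stool.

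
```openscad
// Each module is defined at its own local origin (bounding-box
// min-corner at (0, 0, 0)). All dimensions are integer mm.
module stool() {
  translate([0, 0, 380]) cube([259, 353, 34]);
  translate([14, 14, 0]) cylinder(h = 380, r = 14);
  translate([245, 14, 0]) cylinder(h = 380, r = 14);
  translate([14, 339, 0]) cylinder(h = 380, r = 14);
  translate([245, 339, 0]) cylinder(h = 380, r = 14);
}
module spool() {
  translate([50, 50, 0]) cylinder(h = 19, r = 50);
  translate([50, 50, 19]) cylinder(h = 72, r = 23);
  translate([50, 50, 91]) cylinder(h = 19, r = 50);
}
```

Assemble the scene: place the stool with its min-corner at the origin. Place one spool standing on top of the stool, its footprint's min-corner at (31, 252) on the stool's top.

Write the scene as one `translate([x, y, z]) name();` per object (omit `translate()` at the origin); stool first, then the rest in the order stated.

stool();
translate([31, 252, 414]) spool();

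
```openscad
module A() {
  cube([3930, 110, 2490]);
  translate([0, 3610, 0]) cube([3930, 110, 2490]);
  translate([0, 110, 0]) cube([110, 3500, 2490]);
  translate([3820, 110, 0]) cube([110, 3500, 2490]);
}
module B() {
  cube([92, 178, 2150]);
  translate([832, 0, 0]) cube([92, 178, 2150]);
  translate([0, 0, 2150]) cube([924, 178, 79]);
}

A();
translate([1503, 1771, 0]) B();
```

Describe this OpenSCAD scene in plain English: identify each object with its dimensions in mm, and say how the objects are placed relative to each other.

A is a box-shaped house frame (walls only): outside footprint 3930×3720 mm, wall height 2490 mm, wall thickness 110 mm. The two y-facing walls run the full x-width; the two x-facing walls fit between the inner faces of the y-facing walls.

B is a door frame. The clear opening is 740 mm wide and 2150 mm high. Two 92 mm wide jambs, 178 mm deep, stand either side of the opening from the floor to the top of the opening. A 79 mm thick head sits across the top of both jambs, spanning the full outside width of the frame.

The door frame sits inside the house frame, centred.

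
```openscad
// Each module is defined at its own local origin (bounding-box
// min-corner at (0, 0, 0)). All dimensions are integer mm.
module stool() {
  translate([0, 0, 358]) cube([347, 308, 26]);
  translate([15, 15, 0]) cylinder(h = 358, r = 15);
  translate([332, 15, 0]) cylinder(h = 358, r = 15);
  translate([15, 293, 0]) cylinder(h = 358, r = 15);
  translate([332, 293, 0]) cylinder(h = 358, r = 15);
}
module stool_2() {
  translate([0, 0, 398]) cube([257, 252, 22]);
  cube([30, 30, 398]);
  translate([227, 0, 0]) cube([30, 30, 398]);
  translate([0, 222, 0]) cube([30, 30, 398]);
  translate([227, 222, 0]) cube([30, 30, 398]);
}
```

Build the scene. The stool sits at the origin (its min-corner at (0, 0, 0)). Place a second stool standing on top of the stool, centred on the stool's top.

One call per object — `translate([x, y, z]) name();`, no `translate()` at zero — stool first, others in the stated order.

stool();
translate([45, 28, 384]) stool_2();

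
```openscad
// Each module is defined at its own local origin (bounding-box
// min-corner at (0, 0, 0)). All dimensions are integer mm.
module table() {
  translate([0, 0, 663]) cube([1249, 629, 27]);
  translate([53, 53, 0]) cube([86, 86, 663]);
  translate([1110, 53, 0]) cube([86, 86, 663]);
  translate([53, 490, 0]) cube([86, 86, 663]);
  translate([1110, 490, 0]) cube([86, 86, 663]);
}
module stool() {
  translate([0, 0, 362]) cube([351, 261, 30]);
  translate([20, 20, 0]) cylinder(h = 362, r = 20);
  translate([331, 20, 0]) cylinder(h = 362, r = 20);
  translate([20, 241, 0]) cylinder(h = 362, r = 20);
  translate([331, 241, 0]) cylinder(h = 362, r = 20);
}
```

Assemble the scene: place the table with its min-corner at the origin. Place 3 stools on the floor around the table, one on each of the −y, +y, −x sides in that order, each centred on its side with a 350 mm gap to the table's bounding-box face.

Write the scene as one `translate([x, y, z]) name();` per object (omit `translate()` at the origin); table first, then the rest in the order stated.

table();
translate([449, -611, 0]) stool();
translate([449, 979, 0]) stool();
translate([-701, 184, 0]) stool();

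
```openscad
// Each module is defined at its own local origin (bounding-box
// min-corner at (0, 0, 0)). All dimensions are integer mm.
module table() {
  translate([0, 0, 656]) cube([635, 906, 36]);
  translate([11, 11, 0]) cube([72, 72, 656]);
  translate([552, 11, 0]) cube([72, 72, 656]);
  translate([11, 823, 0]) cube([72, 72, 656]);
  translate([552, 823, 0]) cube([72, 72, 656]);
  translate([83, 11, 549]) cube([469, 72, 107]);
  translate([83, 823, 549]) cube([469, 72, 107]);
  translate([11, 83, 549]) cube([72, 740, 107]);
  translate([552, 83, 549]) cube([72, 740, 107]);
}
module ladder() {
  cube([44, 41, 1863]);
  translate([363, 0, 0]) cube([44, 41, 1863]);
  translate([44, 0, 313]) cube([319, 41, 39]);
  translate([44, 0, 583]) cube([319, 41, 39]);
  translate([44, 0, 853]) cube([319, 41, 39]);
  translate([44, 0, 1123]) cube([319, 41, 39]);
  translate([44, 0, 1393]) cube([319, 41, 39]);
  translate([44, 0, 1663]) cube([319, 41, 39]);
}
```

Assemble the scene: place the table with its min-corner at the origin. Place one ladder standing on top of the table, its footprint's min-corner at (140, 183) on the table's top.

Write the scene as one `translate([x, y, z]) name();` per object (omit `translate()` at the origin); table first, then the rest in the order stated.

table();
translate([140, 183, 692]) ladder();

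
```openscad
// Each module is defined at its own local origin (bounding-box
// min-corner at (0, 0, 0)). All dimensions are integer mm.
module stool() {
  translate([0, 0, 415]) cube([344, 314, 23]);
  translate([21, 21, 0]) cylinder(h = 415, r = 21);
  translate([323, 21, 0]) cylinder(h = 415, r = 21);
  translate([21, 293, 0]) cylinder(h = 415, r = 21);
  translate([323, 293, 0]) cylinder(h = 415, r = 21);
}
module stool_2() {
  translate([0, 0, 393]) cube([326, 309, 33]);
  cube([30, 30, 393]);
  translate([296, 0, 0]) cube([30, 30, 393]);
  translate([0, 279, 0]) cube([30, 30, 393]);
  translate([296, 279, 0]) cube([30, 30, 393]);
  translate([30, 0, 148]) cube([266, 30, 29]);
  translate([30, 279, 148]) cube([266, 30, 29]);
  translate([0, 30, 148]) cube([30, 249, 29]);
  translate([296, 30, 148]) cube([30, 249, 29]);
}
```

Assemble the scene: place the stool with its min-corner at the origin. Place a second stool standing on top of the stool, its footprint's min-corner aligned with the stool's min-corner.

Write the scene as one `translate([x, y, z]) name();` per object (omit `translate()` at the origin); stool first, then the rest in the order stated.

stool();
translate([0, 0, 438]) stool_2();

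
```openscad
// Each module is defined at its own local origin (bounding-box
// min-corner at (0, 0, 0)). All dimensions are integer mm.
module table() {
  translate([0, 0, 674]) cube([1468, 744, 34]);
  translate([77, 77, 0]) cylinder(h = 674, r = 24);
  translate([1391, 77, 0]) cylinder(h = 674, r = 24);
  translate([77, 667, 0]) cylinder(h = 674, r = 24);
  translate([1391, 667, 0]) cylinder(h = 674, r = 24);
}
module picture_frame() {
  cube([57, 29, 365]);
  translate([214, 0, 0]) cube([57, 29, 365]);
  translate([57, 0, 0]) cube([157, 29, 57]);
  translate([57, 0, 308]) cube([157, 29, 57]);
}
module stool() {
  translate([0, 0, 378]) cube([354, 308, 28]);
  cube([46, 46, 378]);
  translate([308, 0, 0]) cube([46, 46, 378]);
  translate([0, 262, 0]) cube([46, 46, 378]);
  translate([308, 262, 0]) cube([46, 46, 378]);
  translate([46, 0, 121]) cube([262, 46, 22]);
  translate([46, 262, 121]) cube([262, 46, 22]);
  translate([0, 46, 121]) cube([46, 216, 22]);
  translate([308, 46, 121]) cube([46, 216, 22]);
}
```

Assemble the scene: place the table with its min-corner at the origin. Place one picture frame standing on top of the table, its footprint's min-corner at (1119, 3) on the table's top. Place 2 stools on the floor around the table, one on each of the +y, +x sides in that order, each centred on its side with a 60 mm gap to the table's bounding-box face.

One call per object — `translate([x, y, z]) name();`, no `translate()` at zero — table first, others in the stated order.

table();
translate([1119, 3, 708]) picture_frame();
translate([557, 804, 0]) stool();
translate([1528, 218, 0]) stool();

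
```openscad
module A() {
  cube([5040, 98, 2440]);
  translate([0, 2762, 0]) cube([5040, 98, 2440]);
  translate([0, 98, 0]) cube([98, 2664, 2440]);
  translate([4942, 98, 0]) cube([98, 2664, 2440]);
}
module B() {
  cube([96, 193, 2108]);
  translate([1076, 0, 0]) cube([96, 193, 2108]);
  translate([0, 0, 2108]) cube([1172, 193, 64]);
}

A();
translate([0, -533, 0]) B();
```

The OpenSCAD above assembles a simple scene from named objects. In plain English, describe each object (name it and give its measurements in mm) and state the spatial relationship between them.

A is the wall frame of a small rectangular building: four walls, each 2440 mm tall and 98 mm thick, enclosing a footprint 5040 mm (x) by 2860 mm (y) outside-to-outside, with no floor or roof. The front and back walls (the −y and +y sides) span the full width; the two side walls fit between them.

B is a door frame. The clear opening is 980 mm wide and 2108 mm high. Two 96 mm wide jambs, 193 mm deep, stand either side of the opening from the floor to the top of the opening. A 64 mm thick head sits across the top of both jambs, spanning the full outside width of the frame.

The door frame is on the floor beside the house frame on its −y side.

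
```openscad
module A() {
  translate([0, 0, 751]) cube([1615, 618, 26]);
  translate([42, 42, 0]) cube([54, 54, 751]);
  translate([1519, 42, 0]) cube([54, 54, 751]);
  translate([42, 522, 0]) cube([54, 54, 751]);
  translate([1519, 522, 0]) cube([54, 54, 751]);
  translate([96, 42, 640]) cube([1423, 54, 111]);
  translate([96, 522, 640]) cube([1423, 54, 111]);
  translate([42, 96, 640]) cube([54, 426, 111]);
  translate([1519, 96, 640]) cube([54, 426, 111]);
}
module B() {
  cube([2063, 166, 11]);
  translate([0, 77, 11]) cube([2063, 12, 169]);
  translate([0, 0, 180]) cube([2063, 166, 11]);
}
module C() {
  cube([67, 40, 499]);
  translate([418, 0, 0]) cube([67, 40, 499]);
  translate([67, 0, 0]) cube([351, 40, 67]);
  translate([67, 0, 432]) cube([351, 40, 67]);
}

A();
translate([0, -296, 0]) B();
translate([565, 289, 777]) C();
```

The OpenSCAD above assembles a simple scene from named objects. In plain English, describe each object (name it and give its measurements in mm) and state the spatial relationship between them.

A is a rectangular dining table. The top is 1615×618×26 mm with its upper surface at z = 777 mm. It stands on four 54×54 mm square legs, each inset 42 mm from the nearest pair of top edges, running from the floor to the underside of the top. Four apron rails, 54 mm thick and 111 mm tall, run between adjacent legs with their top edges flush with the underside of the top and their outer faces flush with the legs' outer faces.

B is an I-beam lying along x, 2063 mm long. Overall section height 191 mm. Two flanges 166 mm wide (y) and 11 mm thick, one on the floor and one at the top; a web 12 mm thick runs between them, centred on the flange width.

C is a picture frame with a 351×365 mm rectangular opening (x by z) and a uniform 67 mm border on every side. Frame depth is 40 mm along y. It is built from two vertical stiles running the full outside height and two horizontal rails spanning the gap between the stiles.

The I-beam is on the floor beside the table on its −y side. The picture frame is on top of the table, centred.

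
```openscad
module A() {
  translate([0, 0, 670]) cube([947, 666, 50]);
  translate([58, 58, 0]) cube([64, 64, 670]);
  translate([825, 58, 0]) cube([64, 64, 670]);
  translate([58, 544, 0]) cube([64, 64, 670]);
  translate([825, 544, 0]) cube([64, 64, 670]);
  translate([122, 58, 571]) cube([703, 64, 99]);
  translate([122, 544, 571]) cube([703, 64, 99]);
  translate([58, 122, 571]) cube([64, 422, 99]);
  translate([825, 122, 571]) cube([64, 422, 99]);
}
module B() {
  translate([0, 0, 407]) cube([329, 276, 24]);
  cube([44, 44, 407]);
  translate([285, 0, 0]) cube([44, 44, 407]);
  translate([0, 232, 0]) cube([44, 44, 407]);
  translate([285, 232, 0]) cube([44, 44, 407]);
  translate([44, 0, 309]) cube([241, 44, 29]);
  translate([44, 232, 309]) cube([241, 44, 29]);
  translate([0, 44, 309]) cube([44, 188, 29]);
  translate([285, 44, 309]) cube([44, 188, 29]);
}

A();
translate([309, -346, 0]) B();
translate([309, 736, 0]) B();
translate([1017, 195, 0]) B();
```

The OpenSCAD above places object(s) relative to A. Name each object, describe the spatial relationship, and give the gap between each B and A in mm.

A is a table. B is a stool. Three stools sit around the table at the −y, +y, +x sides. The gap between each stool and the table is 70 mm.

Each stool's nearest face is 70 mm from the table's bounding box.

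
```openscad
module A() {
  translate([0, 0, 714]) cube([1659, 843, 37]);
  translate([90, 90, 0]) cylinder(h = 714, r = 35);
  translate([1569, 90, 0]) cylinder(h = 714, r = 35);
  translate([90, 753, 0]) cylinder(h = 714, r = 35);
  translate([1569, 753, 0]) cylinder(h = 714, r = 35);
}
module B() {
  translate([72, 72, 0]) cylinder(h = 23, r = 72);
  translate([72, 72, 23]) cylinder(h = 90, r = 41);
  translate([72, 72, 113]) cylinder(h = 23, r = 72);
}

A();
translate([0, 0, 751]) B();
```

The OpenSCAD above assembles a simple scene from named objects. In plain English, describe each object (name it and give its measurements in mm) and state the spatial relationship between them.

A is a table with a 1659×843 mm rectangular top, 37 mm thick, top surface at z = 751 mm, supported by four round legs of 70 mm diameter, each leg's bounding box inset 55 mm from the nearest pair of top edges, running from the floor.

B is a spool: two coaxial disc flanges of radius 72 mm and thickness 23 mm, joined by a core cylinder of radius 41 mm and height 90 mm. The lower flange rests on z = 0 and the three cylinders share a vertical axis.

The spool is on top of the table.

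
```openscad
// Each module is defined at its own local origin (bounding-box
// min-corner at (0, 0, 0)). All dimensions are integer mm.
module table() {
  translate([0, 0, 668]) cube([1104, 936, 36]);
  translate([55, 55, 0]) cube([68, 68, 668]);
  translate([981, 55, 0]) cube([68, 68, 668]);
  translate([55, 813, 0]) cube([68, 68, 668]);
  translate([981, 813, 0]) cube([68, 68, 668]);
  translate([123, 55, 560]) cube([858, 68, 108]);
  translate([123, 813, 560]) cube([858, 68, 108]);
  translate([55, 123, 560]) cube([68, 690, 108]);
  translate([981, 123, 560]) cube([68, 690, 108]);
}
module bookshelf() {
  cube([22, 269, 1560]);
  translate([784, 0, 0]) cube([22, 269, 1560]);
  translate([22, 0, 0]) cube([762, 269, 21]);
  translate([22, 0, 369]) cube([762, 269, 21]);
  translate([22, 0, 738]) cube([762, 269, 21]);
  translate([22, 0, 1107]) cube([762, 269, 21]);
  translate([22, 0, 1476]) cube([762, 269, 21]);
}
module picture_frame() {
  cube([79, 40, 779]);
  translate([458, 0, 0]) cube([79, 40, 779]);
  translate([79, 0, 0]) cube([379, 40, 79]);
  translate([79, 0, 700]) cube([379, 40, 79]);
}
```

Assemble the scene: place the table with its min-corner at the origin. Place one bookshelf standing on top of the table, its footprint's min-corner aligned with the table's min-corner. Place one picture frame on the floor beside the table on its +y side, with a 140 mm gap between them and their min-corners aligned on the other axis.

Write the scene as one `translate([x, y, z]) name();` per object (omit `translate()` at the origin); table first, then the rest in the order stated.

table();
translate([0, 0, 704]) bookshelf();
translate([0, 1076, 0]) picture_frame();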